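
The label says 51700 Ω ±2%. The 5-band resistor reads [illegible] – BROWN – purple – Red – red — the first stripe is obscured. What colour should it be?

green

51700 Ω = 517 × 10^2.
The first band gives digit 5 of the significand, and 5 is green.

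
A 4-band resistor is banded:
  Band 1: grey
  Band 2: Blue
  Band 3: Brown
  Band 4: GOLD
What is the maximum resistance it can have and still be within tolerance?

903 Ω

Grey → 8 (first significant figure)
Blue → 6 (second significant figure)
Brown → ×10 multiplier
Gold → ±5% tolerance
86 × 10 = 860 Ω
Maximum = 860 × (1 + 5/100) = 903 Ω.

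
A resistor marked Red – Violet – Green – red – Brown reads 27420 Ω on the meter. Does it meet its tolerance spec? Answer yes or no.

yes

Red → 2 (first significant figure)
Violet → 7 (second significant figure)
Green → 5 (third significant figure)
Red → ×10^2 multiplier
Brown → ±1% tolerance
275 × 100 = 27500 Ω
Allowed range: 27225 Ω to 27775 Ω.
27420 Ω lies inside that range.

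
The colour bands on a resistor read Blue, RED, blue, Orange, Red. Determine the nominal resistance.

Blue → 6 (first significant figure)
Red → 2 (second significant figure)
Blue → 6 (third significant figure)
Orange → ×10^3 multiplier
626 × 1000 = 626000 Ω

626000 Ω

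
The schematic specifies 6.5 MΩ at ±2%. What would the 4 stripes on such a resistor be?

6500000 Ω = 65 × 10^5.
6 → blue
5 → green
Multiplier 10^5 → green.
±2% tolerance → red.

blue, green, green, red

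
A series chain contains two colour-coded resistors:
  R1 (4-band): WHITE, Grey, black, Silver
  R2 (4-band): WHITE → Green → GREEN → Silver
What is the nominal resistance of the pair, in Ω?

9500098 Ω

R1: white, grey → 98; black ×1 → 98 Ω.
R2: white, green → 95; green ×10^5 → 9500000 Ω.
Series: 98 + 9500000 = 9500098 Ω.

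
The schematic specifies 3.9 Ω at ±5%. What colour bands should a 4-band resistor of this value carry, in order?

3.9 Ω = 39 × 10^-1.
3 → orange
9 → white
Multiplier 10^-1 → gold.
±5% tolerance → gold.

orange, white, gold, gold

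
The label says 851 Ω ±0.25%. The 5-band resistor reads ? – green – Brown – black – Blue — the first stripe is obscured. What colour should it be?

grey

851 Ω = 851 × 10^0.
The first band gives digit 8 of the significand, and 8 is grey.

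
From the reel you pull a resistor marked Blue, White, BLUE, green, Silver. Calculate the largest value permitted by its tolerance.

76560000 Ω

Blue → 6 (first significant figure)
White → 9 (second significant figure)
Blue → 6 (third significant figure)
Green → ×10^5 multiplier
Silver → ±10% tolerance
696 × 100000 = 69600000 Ω
Largest = 69600000 × (1 + 10/100) = 76560000 Ω.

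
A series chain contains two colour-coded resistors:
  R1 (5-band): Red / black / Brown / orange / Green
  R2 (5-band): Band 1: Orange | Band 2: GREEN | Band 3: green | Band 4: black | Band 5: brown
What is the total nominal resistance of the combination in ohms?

R1: red, black, brown → 201; orange ×10^3 → 201000 Ω.
R2: orange, green, green → 355; black ×1 → 355 Ω.
Series: 201000 + 355 = 201355 Ω.

201355 Ω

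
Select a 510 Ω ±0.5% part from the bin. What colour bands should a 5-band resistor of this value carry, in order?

green, brown, black, black, green

510 Ω = 510 × 10^0.
5 → green
1 → brown
0 → black
Multiplier 10^0 → black.
±0.5% tolerance → green.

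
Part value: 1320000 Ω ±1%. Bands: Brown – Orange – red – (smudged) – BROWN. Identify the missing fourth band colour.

yellow

1320000 Ω = 132 × 10^4.
The fourth band is the multiplier, 10^4, which is yellow.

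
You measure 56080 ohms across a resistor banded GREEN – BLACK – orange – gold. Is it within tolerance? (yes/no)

no

Green → 5 (first significant figure)
Black → 0 (second significant figure)
Orange → ×10^3 multiplier
Gold → ±5% tolerance
50 × 1000 = 50000 Ω
Allowed range: 47500 Ω to 52500 Ω.
56080 ohms lies outside that range.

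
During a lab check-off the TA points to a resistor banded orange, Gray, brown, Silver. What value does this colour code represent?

380 Ω

Orange → 3 (first significant figure)
Grey → 8 (second significant figure)
Brown → ×10 multiplier
38 × 10 = 380 Ω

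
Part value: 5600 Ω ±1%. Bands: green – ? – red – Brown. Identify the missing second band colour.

5600 Ω = 56 × 10^2.
The second band gives digit 6 of the significand, and 6 is blue.

blue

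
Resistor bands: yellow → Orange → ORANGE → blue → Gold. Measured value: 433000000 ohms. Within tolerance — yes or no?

Yellow → 4 (first significant figure)
Orange → 3 (second significant figure)
Orange → 3 (third significant figure)
Blue → ×10^6 multiplier
Gold → ±5% tolerance
433 × 1000000 = 433000000 Ω
Allowed range: 411350000 Ω to 454650000 Ω.
433000000 ohms lies inside that range.

yes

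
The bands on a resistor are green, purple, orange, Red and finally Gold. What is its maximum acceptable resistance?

Green → 5 (first significant figure)
Violet → 7 (second significant figure)
Orange → 3 (third significant figure)
Red → ×10^2 multiplier
Gold → ±5% tolerance
573 × 100 = 57300 Ω
Maximum = 57300 × (1 + 5/100) = 60165 Ω.

60165 Ω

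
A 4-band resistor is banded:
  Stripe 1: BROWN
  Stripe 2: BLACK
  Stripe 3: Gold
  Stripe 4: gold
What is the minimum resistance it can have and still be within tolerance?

Brown → 1 (first significant figure)
Black → 0 (second significant figure)
Gold → ×0.1 multiplier
Gold → ±5% tolerance
10 × 0.1 = 1 Ω
Minimum = 1 × (1 − 5/100) = 0.95 Ω.

0.95 Ω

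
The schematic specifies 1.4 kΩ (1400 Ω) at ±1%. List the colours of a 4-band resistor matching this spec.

1400 Ω = 14 × 10^2.
1 → brown
4 → yellow
Multiplier 10^2 → red.
±1% tolerance → brown.

brown, yellow, red, brown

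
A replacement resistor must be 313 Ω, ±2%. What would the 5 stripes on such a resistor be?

orange, brown, orange, black, red

313 Ω = 313 × 10^0.
3 → orange
1 → brown
3 → orange
Multiplier 10^0 → black.
±2% tolerance → red.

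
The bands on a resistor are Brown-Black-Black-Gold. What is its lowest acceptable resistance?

Brown → 1 (first significant figure)
Black → 0 (second significant figure)
Black → ×1 multiplier
Gold → ±5% tolerance
10 × 1 = 10 Ω
Lowest = 10 × (1 − 5/100) = 9.5 Ω.

9.5 Ω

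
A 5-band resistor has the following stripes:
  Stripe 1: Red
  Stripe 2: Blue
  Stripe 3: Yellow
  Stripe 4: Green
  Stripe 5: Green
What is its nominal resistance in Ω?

Red → 2 (first significant figure)
Blue → 6 (second significant figure)
Yellow → 4 (third significant figure)
Green → ×10^5 multiplier
264 × 100000 = 26400000 Ω

26400000 Ω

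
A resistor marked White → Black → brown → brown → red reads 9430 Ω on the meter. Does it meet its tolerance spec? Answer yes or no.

White → 9 (first significant figure)
Black → 0 (second significant figure)
Brown → 1 (third significant figure)
Brown → ×10 multiplier
Red → ±2% tolerance
901 × 10 = 9010 Ω
Allowed range: 8829.8 Ω to 9190.2 Ω.
9430 Ω lies outside that range.

no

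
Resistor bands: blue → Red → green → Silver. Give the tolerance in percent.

The last band, silver, is the tolerance band.
Silver corresponds to ±10%.

±10%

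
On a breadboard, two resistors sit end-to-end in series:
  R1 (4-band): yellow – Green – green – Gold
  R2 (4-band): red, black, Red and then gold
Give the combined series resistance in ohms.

4502000 Ω

R1: yellow, green → 45; green ×10^5 → 4500000 Ω.
R2: red, black → 20; red ×10^2 → 2000 Ω.
Series: 4500000 + 2000 = 4502000 Ω.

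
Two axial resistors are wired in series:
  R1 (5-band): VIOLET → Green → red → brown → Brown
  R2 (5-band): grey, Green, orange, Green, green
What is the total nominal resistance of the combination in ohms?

85307520 Ω

R1: violet, green, red → 752; brown ×10 → 7520 Ω.
R2: grey, green, orange → 853; green ×10^5 → 85300000 Ω.
Series: 7520 + 85300000 = 85307520 Ω.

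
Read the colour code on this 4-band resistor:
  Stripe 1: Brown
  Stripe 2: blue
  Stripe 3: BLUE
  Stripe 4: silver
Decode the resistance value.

Brown → 1 (first significant figure)
Blue → 6 (second significant figure)
Blue → ×10^6 multiplier
16 × 1000000 = 16000000 Ω

16000000 Ω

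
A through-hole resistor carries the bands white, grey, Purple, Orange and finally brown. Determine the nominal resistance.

White → 9 (first significant figure)
Grey → 8 (second significant figure)
Violet → 7 (third significant figure)
Orange → ×10^3 multiplier
987 × 1000 = 987000 Ω

987000 Ω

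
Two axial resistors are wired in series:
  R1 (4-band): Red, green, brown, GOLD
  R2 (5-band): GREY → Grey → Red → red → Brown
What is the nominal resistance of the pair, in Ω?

R1: red, green → 25; brown ×10 → 250 Ω.
R2: grey, grey, red → 882; red ×10^2 → 88200 Ω.
Series: 250 + 88200 = 88450 Ω.

88450 Ω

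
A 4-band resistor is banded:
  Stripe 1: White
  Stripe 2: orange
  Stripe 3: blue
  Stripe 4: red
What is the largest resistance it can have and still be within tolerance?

94860000 Ω

White → 9 (first significant figure)
Orange → 3 (second significant figure)
Blue → ×10^6 multiplier
Red → ±2% tolerance
93 × 1000000 = 93000000 Ω
Largest = 93000000 × (1 + 2/100) = 94860000 Ω.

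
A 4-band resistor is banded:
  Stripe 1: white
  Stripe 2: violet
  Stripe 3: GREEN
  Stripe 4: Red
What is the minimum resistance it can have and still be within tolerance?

White → 9 (first significant figure)
Violet → 7 (second significant figure)
Green → ×10^5 multiplier
Red → ±2% tolerance
97 × 100000 = 9700000 Ω
Minimum = 9700000 × (1 − 2/100) = 9506000 Ω.

9506000 Ω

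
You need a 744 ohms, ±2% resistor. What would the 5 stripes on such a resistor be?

744 Ω = 744 × 10^0.
7 → violet
4 → yellow
4 → yellow
Multiplier 10^0 → black.
±2% tolerance → red.

violet, yellow, yellow, black, red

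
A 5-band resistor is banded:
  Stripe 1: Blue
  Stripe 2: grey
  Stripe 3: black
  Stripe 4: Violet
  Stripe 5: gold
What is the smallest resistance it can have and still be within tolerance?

Blue → 6 (first significant figure)
Grey → 8 (second significant figure)
Black → 0 (third significant figure)
Violet → ×10^7 multiplier
Gold → ±5% tolerance
680 × 10000000 = 6800000000 Ω
Smallest = 6800000000 × (1 − 5/100) = 6460000000 Ω.

6460000000 Ω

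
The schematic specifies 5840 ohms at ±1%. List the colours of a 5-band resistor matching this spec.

5840 Ω = 584 × 10^1.
5 → green
8 → grey
4 → yellow
Multiplier 10^1 → brown.
±1% tolerance → brown.

green, grey, yellow, brown, brown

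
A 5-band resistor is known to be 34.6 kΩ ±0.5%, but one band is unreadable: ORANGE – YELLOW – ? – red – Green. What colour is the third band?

34600 Ω = 346 × 10^2.
The third band gives digit 6 of the significand, and 6 is blue.

blue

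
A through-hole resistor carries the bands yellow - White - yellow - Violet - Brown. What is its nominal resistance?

4940000000 Ω

Yellow → 4 (first significant figure)
White → 9 (second significant figure)
Yellow → 4 (third significant figure)
Violet → ×10^7 multiplier
494 × 10000000 = 4940000000 Ω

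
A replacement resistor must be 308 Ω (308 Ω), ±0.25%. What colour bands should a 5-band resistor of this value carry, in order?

308 Ω = 308 × 10^0.
3 → orange
0 → black
8 → grey
Multiplier 10^0 → black.
±0.25% tolerance → blue.

orange, black, grey, black, blue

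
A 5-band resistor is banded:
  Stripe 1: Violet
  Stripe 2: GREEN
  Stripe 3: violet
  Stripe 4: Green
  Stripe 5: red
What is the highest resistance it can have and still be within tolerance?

77214000 Ω

Violet → 7 (first significant figure)
Green → 5 (second significant figure)
Violet → 7 (third significant figure)
Green → ×10^5 multiplier
Red → ±2% tolerance
757 × 100000 = 75700000 Ω
Highest = 75700000 × (1 + 2/100) = 77214000 Ω.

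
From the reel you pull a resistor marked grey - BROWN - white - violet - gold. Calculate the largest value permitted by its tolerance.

Grey → 8 (first significant figure)
Brown → 1 (second significant figure)
White → 9 (third significant figure)
Violet → ×10^7 multiplier
Gold → ±5% tolerance
819 × 10000000 = 8190000000 Ω
Largest = 8190000000 × (1 + 5/100) = 8599500000 Ω.

8599500000 Ω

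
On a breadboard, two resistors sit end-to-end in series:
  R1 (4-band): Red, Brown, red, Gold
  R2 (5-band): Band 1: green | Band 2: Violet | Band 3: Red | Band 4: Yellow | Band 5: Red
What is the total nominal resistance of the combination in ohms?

R1: red, brown → 21; red ×10^2 → 2100 Ω.
R2: green, violet, red → 572; yellow ×10^4 → 5720000 Ω.
Series: 2100 + 5720000 = 5722100 Ω.

5722100 Ω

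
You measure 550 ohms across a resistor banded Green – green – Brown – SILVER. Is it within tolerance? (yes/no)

Green → 5 (first significant figure)
Green → 5 (second significant figure)
Brown → ×10 multiplier
Silver → ±10% tolerance
55 × 10 = 550 Ω
Allowed range: 495 Ω to 605 Ω.
550 ohms lies inside that range.

yes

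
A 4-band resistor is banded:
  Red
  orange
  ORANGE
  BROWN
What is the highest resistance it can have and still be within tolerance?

Red → 2 (first significant figure)
Orange → 3 (second significant figure)
Orange → ×10^3 multiplier
Brown → ±1% tolerance
23 × 1000 = 23000 Ω
Highest = 23000 × (1 + 1/100) = 23230 Ω.

23230 Ω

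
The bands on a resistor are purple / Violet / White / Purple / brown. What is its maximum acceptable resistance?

7867900000 Ω

Violet → 7 (first significant figure)
Violet → 7 (second significant figure)
White → 9 (third significant figure)
Violet → ×10^7 multiplier
Brown → ±1% tolerance
779 × 10000000 = 7790000000 Ω
Maximum = 7790000000 × (1 + 1/100) = 7867900000 Ω.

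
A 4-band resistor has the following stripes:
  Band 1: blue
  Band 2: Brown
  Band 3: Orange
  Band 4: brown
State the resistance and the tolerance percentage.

61000 Ω ±1%

Blue → 6 (first significant figure)
Brown → 1 (second significant figure)
Orange → ×10^3 multiplier
Brown → ±1% tolerance
61 × 1000 = 61000 Ω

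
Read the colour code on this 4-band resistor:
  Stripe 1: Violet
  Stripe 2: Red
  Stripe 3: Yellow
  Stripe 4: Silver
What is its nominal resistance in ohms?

720000 Ω

Violet → 7 (first significant figure)
Red → 2 (second significant figure)
Yellow → ×10^4 multiplier
72 × 10000 = 720000 Ω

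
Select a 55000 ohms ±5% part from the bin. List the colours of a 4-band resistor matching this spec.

55000 Ω = 55 × 10^3.
5 → green
5 → green
Multiplier 10^3 → orange.
±5% tolerance → gold.

green, green, orange, gold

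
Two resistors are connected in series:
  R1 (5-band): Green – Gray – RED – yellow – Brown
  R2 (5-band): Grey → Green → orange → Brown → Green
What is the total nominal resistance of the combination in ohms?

5828530 Ω

R1: green, grey, red → 582; yellow ×10^4 → 5820000 Ω.
R2: grey, green, orange → 853; brown ×10 → 8530 Ω.
Series: 5820000 + 8530 = 5828530 Ω.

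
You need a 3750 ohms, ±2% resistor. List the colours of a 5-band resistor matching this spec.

orange, violet, green, brown, red

3750 Ω = 375 × 10^1.
3 → orange
7 → violet
5 → green
Multiplier 10^1 → brown.
±2% tolerance → red.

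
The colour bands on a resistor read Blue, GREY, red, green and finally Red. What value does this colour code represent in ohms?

68200000 Ω

Blue → 6 (first significant figure)
Grey → 8 (second significant figure)
Red → 2 (third significant figure)
Green → ×10^5 multiplier
682 × 100000 = 68200000 Ω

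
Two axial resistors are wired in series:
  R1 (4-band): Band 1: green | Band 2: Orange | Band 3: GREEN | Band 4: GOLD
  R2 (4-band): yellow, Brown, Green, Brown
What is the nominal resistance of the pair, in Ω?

R1: green, orange → 53; green ×10^5 → 5300000 Ω.
R2: yellow, brown → 41; green ×10^5 → 4100000 Ω.
Series: 5300000 + 4100000 = 9400000 Ω.

9400000 Ω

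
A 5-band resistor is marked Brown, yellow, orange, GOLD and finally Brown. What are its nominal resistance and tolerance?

Brown → 1 (first significant figure)
Yellow → 4 (second significant figure)
Orange → 3 (third significant figure)
Gold → ×0.1 multiplier
Brown → ±1% tolerance
143 × 0.1 = 14.3 Ω

14.3 Ω ±1%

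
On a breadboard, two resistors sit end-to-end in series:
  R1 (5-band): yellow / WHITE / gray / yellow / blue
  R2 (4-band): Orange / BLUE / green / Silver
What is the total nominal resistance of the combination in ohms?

R1: yellow, white, grey → 498; yellow ×10^4 → 4980000 Ω.
R2: orange, blue → 36; green ×10^5 → 3600000 Ω.
Series: 4980000 + 3600000 = 8580000 Ω.

8580000 Ω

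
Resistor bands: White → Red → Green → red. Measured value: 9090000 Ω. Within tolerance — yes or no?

White → 9 (first significant figure)
Red → 2 (second significant figure)
Green → ×10^5 multiplier
Red → ±2% tolerance
92 × 100000 = 9200000 Ω
Allowed range: 9016000 Ω to 9384000 Ω.
9090000 Ω lies inside that range.

yes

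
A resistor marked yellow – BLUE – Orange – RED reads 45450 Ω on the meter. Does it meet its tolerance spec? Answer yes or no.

yes

Yellow → 4 (first significant figure)
Blue → 6 (second significant figure)
Orange → ×10^3 multiplier
Red → ±2% tolerance
46 × 1000 = 46000 Ω
Allowed range: 45080 Ω to 46920 Ω.
45450 Ω lies inside that range.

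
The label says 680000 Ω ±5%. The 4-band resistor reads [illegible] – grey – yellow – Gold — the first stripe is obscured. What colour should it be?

blue

680000 Ω = 68 × 10^4.
The first band gives digit 6 of the significand, and 6 is blue.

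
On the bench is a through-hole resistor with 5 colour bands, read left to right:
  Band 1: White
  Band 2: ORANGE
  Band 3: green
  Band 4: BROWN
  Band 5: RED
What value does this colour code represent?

9350 Ω

White → 9 (first significant figure)
Orange → 3 (second significant figure)
Green → 5 (third significant figure)
Brown → ×10 multiplier
935 × 10 = 9350 Ω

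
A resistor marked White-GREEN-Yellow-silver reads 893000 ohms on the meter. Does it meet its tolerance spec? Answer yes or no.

yes

White → 9 (first significant figure)
Green → 5 (second significant figure)
Yellow → ×10^4 multiplier
Silver → ±10% tolerance
95 × 10000 = 950000 Ω
Allowed range: 855000 Ω to 1045000 Ω.
893000 ohms lies inside that range.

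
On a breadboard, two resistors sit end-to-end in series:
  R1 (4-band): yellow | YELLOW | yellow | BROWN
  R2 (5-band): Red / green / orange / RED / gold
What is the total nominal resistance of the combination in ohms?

465300 Ω

R1: yellow, yellow → 44; yellow ×10^4 → 440000 Ω.
R2: red, green, orange → 253; red ×10^2 → 25300 Ω.
Series: 440000 + 25300 = 465300 Ω.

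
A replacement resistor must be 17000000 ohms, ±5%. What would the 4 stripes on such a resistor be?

17000000 Ω = 17 × 10^6.
1 → brown
7 → violet
Multiplier 10^6 → blue.
±5% tolerance → gold.

brown, violet, blue, gold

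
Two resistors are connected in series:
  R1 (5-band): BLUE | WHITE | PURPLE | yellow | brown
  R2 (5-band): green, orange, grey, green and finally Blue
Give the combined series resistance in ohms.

R1: blue, white, violet → 697; yellow ×10^4 → 6970000 Ω.
R2: green, orange, grey → 538; green ×10^5 → 53800000 Ω.
Series: 6970000 + 53800000 = 60770000 Ω.

60770000 Ω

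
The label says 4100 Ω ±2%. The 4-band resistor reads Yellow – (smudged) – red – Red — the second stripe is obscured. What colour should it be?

brown

4100 Ω = 41 × 10^2.
The second band gives digit 1 of the significand, and 1 is brown.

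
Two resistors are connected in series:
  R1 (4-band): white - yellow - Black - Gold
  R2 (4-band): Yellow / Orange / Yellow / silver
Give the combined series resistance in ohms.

430094 Ω

R1: white, yellow → 94; black ×1 → 94 Ω.
R2: yellow, orange → 43; yellow ×10^4 → 430000 Ω.
Series: 94 + 430000 = 430094 Ω.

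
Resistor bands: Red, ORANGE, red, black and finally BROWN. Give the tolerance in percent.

The last band, brown, is the tolerance band.
Brown corresponds to ±1%.

±1%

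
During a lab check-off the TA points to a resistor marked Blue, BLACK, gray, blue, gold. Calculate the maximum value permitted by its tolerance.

Blue → 6 (first significant figure)
Black → 0 (second significant figure)
Grey → 8 (third significant figure)
Blue → ×10^6 multiplier
Gold → ±5% tolerance
608 × 1000000 = 608000000 Ω
Maximum = 608000000 × (1 + 5/100) = 638400000 Ω.

638400000 Ω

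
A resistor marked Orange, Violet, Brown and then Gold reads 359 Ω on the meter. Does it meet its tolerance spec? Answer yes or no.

Orange → 3 (first significant figure)
Violet → 7 (second significant figure)
Brown → ×10 multiplier
Gold → ±5% tolerance
37 × 10 = 370 Ω
Allowed range: 351.5 Ω to 388.5 Ω.
359 Ω lies inside that range.

yes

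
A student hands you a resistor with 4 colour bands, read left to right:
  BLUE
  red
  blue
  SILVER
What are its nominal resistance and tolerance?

Blue → 6 (first significant figure)
Red → 2 (second significant figure)
Blue → ×10^6 multiplier
Silver → ±10% tolerance
62 × 1000000 = 62000000 Ω

62000000 Ω ±10%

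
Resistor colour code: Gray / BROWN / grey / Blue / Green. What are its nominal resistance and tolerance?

Grey → 8 (first significant figure)
Brown → 1 (second significant figure)
Grey → 8 (third significant figure)
Blue → ×10^6 multiplier
Green → ±0.5% tolerance
818 × 1000000 = 818000000 Ω

818000000 Ω ±0.5%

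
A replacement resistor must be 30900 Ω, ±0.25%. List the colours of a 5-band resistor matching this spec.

orange, black, white, red, blue

30900 Ω = 309 × 10^2.
3 → orange
0 → black
9 → white
Multiplier 10^2 → red.
±0.25% tolerance → blue.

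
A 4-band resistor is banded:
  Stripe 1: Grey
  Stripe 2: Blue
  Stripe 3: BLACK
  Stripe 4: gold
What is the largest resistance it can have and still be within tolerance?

90.3 Ω

Grey → 8 (first significant figure)
Blue → 6 (second significant figure)
Black → ×1 multiplier
Gold → ±5% tolerance
86 × 1 = 86 Ω
Largest = 86 × (1 + 5/100) = 90.3 Ω.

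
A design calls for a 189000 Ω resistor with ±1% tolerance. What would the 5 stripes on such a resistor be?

brown, grey, white, orange, brown

189000 Ω = 189 × 10^3.
1 → brown
8 → grey
9 → white
Multiplier 10^3 → orange.
±1% tolerance → brown.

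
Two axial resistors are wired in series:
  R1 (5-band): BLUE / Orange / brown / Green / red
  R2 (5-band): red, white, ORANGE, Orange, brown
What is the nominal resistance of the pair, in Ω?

R1: blue, orange, brown → 631; green ×10^5 → 63100000 Ω.
R2: red, white, orange → 293; orange ×10^3 → 293000 Ω.
Series: 63100000 + 293000 = 63393000 Ω.

63393000 Ω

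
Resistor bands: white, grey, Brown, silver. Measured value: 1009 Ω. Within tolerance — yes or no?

yes

White → 9 (first significant figure)
Grey → 8 (second significant figure)
Brown → ×10 multiplier
Silver → ±10% tolerance
98 × 10 = 980 Ω
Allowed range: 882 Ω to 1078 Ω.
1009 Ω lies inside that range.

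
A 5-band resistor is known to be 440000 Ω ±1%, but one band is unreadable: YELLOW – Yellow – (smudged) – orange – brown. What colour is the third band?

black

440000 Ω = 440 × 10^3.
The third band gives digit 0 of the significand, and 0 is black.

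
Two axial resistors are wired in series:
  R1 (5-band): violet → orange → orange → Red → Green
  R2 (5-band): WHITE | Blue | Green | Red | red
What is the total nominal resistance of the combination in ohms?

169800 Ω

R1: violet, orange, orange → 733; red ×10^2 → 73300 Ω.
R2: white, blue, green → 965; red ×10^2 → 96500 Ω.
Series: 73300 + 96500 = 169800 Ω.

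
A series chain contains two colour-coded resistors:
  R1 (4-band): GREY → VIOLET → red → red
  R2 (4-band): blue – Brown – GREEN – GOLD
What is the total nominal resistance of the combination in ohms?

R1: grey, violet → 87; red ×10^2 → 8700 Ω.
R2: blue, brown → 61; green ×10^5 → 6100000 Ω.
Series: 8700 + 6100000 = 6108700 Ω.

6108700 Ω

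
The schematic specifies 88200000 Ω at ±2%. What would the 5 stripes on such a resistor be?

grey, grey, red, green, red

88200000 Ω = 882 × 10^5.
8 → grey
8 → grey
2 → red
Multiplier 10^5 → green.
±2% tolerance → red.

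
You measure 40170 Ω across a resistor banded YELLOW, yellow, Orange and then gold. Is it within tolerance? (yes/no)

Yellow → 4 (first significant figure)
Yellow → 4 (second significant figure)
Orange → ×10^3 multiplier
Gold → ±5% tolerance
44 × 1000 = 44000 Ω
Allowed range: 41800 Ω to 46200 Ω.
40170 Ω lies outside that range.

no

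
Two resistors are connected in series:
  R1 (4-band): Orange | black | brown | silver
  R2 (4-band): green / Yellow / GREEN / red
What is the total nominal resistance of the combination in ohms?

5400300 Ω

R1: orange, black → 30; brown ×10 → 300 Ω.
R2: green, yellow → 54; green ×10^5 → 5400000 Ω.
Series: 300 + 5400000 = 5400300 Ω.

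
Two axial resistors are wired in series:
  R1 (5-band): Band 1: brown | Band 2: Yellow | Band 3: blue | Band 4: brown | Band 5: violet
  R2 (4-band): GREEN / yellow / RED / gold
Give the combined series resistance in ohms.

R1: brown, yellow, blue → 146; brown ×10 → 1460 Ω.
R2: green, yellow → 54; red ×10^2 → 5400 Ω.
Series: 1460 + 5400 = 6860 Ω.

6860 Ω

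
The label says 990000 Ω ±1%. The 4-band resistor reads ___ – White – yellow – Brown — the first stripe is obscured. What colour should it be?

990000 Ω = 99 × 10^4.
The first band gives digit 9 of the significand, and 9 is white.

white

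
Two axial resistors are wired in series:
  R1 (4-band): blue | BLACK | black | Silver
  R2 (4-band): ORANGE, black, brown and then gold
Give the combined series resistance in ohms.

R1: blue, black → 60; black ×1 → 60 Ω.
R2: orange, black → 30; brown ×10 → 300 Ω.
Series: 60 + 300 = 360 Ω.

360 Ω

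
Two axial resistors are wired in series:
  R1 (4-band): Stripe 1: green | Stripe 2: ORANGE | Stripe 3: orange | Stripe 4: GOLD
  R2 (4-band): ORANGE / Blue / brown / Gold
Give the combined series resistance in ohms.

R1: green, orange → 53; orange ×10^3 → 53000 Ω.
R2: orange, blue → 36; brown ×10 → 360 Ω.
Series: 53000 + 360 = 53360 Ω.

53360 Ω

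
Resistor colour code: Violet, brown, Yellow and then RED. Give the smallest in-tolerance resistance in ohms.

695800 Ω

Violet → 7 (first significant figure)
Brown → 1 (second significant figure)
Yellow → ×10^4 multiplier
Red → ±2% tolerance
71 × 10000 = 710000 Ω
Smallest = 710000 × (1 − 2/100) = 695800 Ω.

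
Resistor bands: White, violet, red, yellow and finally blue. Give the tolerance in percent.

The last band, blue, is the tolerance band.
Blue corresponds to ±0.25%.

±0.25%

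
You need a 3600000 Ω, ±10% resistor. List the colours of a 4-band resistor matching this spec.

orange, blue, green, silver

3600000 Ω = 36 × 10^5.
3 → orange
6 → blue
Multiplier 10^5 → green.
±10% tolerance → silver.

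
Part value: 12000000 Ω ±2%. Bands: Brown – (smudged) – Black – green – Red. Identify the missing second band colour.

12000000 Ω = 120 × 10^5.
The second band gives digit 2 of the significand, and 2 is red.

red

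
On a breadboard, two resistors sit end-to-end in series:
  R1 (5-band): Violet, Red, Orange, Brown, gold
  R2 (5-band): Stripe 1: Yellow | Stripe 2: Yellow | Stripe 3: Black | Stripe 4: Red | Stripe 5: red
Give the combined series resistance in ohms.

51230 Ω

R1: violet, red, orange → 723; brown ×10 → 7230 Ω.
R2: yellow, yellow, black → 440; red ×10^2 → 44000 Ω.
Series: 7230 + 44000 = 51230 Ω.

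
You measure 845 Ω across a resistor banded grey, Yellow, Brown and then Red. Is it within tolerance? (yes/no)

yes

Grey → 8 (first significant figure)
Yellow → 4 (second significant figure)
Brown → ×10 multiplier
Red → ±2% tolerance
84 × 10 = 840 Ω
Allowed range: 823.2 Ω to 856.8 Ω.
845 Ω lies inside that range.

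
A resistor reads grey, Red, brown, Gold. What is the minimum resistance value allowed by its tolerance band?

779 Ω

Grey → 8 (first significant figure)
Red → 2 (second significant figure)
Brown → ×10 multiplier
Gold → ±5% tolerance
82 × 10 = 820 Ω
Minimum = 820 × (1 − 5/100) = 779 Ω.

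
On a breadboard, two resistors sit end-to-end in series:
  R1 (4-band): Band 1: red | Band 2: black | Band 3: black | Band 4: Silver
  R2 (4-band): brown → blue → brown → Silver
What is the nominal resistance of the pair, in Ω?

180 Ω

R1: red, black → 20; black ×1 → 20 Ω.
R2: brown, blue → 16; brown ×10 → 160 Ω.
Series: 20 + 160 = 180 Ω.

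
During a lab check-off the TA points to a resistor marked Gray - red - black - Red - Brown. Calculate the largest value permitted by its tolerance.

Grey → 8 (first significant figure)
Red → 2 (second significant figure)
Black → 0 (third significant figure)
Red → ×10^2 multiplier
Brown → ±1% tolerance
820 × 100 = 82000 Ω
Largest = 82000 × (1 + 1/100) = 82820 Ω.

82820 Ω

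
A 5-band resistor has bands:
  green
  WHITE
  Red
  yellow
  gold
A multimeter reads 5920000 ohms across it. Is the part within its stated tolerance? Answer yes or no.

Green → 5 (first significant figure)
White → 9 (second significant figure)
Red → 2 (third significant figure)
Yellow → ×10^4 multiplier
Gold → ±5% tolerance
592 × 10000 = 5920000 Ω
Allowed range: 5624000 Ω to 6216000 Ω.
5920000 ohms lies inside that range.

yes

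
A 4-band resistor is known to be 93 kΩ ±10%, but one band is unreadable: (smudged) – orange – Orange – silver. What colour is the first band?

white

93000 Ω = 93 × 10^3.
The first band gives digit 9 of the significand, and 9 is white.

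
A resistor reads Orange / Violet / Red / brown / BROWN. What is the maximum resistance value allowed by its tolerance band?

Orange → 3 (first significant figure)
Violet → 7 (second significant figure)
Red → 2 (third significant figure)
Brown → ×10 multiplier
Brown → ±1% tolerance
372 × 10 = 3720 Ω
Maximum = 3720 × (1 + 1/100) = 3757.2 Ω.

3757.2 Ω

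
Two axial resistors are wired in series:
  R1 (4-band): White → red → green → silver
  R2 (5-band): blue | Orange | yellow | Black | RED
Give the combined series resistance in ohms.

R1: white, red → 92; green ×10^5 → 9200000 Ω.
R2: blue, orange, yellow → 634; black ×1 → 634 Ω.
Series: 9200000 + 634 = 9200634 Ω.

9200634 Ω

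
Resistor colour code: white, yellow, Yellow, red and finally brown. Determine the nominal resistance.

94400 Ω

White → 9 (first significant figure)
Yellow → 4 (second significant figure)
Yellow → 4 (third significant figure)
Red → ×10^2 multiplier
944 × 100 = 94400 Ω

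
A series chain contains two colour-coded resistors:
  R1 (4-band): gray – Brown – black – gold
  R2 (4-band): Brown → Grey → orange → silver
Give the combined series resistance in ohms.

R1: grey, brown → 81; black ×1 → 81 Ω.
R2: brown, grey → 18; orange ×10^3 → 18000 Ω.
Series: 81 + 18000 = 18081 Ω.

18081 Ω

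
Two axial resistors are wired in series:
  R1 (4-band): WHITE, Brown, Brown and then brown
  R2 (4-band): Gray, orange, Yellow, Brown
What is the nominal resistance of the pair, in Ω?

R1: white, brown → 91; brown ×10 → 910 Ω.
R2: grey, orange → 83; yellow ×10^4 → 830000 Ω.
Series: 910 + 830000 = 830910 Ω.

830910 Ω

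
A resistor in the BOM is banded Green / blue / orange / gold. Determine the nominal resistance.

56000 Ω

Green → 5 (first significant figure)
Blue → 6 (second significant figure)
Orange → ×10^3 multiplier
56 × 1000 = 56000 Ω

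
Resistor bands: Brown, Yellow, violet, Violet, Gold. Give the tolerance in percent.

The last band, gold, is the tolerance band.
Gold corresponds to ±5%.

±5%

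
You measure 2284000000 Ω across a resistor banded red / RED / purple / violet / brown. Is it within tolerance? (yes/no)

Red → 2 (first significant figure)
Red → 2 (second significant figure)
Violet → 7 (third significant figure)
Violet → ×10^7 multiplier
Brown → ±1% tolerance
227 × 10000000 = 2270000000 Ω
Allowed range: 2247300000 Ω to 2292700000 Ω.
2284000000 Ω lies inside that range.

yes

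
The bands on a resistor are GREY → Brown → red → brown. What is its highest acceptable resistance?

8181 Ω

Grey → 8 (first significant figure)
Brown → 1 (second significant figure)
Red → ×10^2 multiplier
Brown → ±1% tolerance
81 × 100 = 8100 Ω
Highest = 8100 × (1 + 1/100) = 8181 Ω.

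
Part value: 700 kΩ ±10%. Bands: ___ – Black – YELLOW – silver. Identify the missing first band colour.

violet

700000 Ω = 70 × 10^4.
The first band gives digit 7 of the significand, and 7 is violet.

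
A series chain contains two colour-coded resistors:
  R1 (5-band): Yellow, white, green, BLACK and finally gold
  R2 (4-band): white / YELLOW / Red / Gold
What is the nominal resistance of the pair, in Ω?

R1: yellow, white, green → 495; black ×1 → 495 Ω.
R2: white, yellow → 94; red ×10^2 → 9400 Ω.
Series: 495 + 9400 = 9895 Ω.

9895 Ω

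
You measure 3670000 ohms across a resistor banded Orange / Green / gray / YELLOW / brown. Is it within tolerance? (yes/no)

no

Orange → 3 (first significant figure)
Green → 5 (second significant figure)
Grey → 8 (third significant figure)
Yellow → ×10^4 multiplier
Brown → ±1% tolerance
358 × 10000 = 3580000 Ω
Allowed range: 3544200 Ω to 3615800 Ω.
3670000 ohms lies outside that range.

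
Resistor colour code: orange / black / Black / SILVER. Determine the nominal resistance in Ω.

Orange → 3 (first significant figure)
Black → 0 (second significant figure)
Black → ×1 multiplier
30 × 1 = 30 Ω

30 Ω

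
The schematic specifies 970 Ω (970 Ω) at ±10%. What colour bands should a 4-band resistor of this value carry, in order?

970 Ω = 97 × 10^1.
9 → white
7 → violet
Multiplier 10^1 → brown.
±10% tolerance → silver.

white, violet, brown, silver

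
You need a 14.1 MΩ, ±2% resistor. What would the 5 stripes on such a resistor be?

brown, yellow, brown, green, red

14100000 Ω = 141 × 10^5.
1 → brown
4 → yellow
1 → brown
Multiplier 10^5 → green.
±2% tolerance → red.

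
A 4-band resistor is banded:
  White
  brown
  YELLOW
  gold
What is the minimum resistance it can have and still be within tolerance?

White → 9 (first significant figure)
Brown → 1 (second significant figure)
Yellow → ×10^4 multiplier
Gold → ±5% tolerance
91 × 10000 = 910000 Ω
Minimum = 910000 × (1 − 5/100) = 864500 Ω.

864500 Ω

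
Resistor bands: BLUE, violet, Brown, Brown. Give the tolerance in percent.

±1%

The last band, brown, is the tolerance band.
Brown corresponds to ±1%.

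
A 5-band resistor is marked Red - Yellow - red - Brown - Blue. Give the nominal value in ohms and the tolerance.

2420 Ω ±0.25%

Red → 2 (first significant figure)
Yellow → 4 (second significant figure)
Red → 2 (third significant figure)
Brown → ×10 multiplier
Blue → ±0.25% tolerance
242 × 10 = 2420 Ω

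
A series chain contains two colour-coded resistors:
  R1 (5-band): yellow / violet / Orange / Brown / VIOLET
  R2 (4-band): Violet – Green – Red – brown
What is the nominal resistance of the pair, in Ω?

12230 Ω

R1: yellow, violet, orange → 473; brown ×10 → 4730 Ω.
R2: violet, green → 75; red ×10^2 → 7500 Ω.
Series: 4730 + 7500 = 12230 Ω.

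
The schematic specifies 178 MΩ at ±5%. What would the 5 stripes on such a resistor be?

brown, violet, grey, blue, gold

178000000 Ω = 178 × 10^6.
1 → brown
7 → violet
8 → grey
Multiplier 10^6 → blue.
±5% tolerance → gold.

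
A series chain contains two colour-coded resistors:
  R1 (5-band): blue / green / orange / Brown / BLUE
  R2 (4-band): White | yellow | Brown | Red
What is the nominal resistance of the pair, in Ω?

7470 Ω

R1: blue, green, orange → 653; brown ×10 → 6530 Ω.
R2: white, yellow → 94; brown ×10 → 940 Ω.
Series: 6530 + 940 = 7470 Ω.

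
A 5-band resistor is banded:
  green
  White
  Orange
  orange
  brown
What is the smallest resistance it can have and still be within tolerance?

587070 Ω

Green → 5 (first significant figure)
White → 9 (second significant figure)
Orange → 3 (third significant figure)
Orange → ×10^3 multiplier
Brown → ±1% tolerance
593 × 1000 = 593000 Ω
Smallest = 593000 × (1 − 1/100) = 587070 Ω.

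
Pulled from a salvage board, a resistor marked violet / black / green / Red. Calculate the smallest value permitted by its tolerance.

Violet → 7 (first significant figure)
Black → 0 (second significant figure)
Green → ×10^5 multiplier
Red → ±2% tolerance
70 × 100000 = 7000000 Ω
Smallest = 7000000 × (1 − 2/100) = 6860000 Ω.

6860000 Ω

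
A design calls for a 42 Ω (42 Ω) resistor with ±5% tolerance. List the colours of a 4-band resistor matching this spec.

42 Ω = 42 × 10^0.
4 → yellow
2 → red
Multiplier 10^0 → black.
±5% tolerance → gold.

yellow, red, black, gold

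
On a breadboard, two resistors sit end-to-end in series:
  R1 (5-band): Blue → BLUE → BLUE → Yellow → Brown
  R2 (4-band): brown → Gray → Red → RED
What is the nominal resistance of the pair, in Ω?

6661800 Ω

R1: blue, blue, blue → 666; yellow ×10^4 → 6660000 Ω.
R2: brown, grey → 18; red ×10^2 → 1800 Ω.
Series: 6660000 + 1800 = 6661800 Ω.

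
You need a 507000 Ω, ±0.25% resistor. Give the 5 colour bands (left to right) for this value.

507000 Ω = 507 × 10^3.
5 → green
0 → black
7 → violet
Multiplier 10^3 → orange.
±0.25% tolerance → blue.

green, black, violet, orange, blue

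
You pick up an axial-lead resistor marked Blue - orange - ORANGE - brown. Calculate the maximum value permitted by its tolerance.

63630 Ω

Blue → 6 (first significant figure)
Orange → 3 (second significant figure)
Orange → ×10^3 multiplier
Brown → ±1% tolerance
63 × 1000 = 63000 Ω
Maximum = 63000 × (1 + 1/100) = 63630 Ω.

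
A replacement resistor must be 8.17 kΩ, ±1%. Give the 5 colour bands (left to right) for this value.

grey, brown, violet, brown, brown

8170 Ω = 817 × 10^1.
8 → grey
1 → brown
7 → violet
Multiplier 10^1 → brown.
±1% tolerance → brown.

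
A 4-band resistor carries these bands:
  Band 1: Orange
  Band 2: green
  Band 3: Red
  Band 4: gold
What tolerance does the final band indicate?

±5%

The last band, gold, is the tolerance band.
Gold corresponds to ±5%.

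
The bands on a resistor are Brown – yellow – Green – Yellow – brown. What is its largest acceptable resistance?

1464500 Ω

Brown → 1 (first significant figure)
Yellow → 4 (second significant figure)
Green → 5 (third significant figure)
Yellow → ×10^4 multiplier
Brown → ±1% tolerance
145 × 10000 = 1450000 Ω
Largest = 1450000 × (1 + 1/100) = 1464500 Ω.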